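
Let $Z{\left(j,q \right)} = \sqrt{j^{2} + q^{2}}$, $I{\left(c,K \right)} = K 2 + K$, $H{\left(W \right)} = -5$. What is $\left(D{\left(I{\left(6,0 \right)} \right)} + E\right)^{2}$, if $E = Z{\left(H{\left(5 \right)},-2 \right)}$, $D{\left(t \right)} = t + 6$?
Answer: $\left(6 + \sqrt{29}\right)^{2} \approx 129.62$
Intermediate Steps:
$I{\left(c,K \right)} = 3 K$ ($I{\left(c,K \right)} = 2 K + K = 3 K$)
$D{\left(t \right)} = 6 + t$
$E = \sqrt{29}$ ($E = \sqrt{\left(-5\right)^{2} + \left(-2\right)^{2}} = \sqrt{25 + 4} = \sqrt{29} \approx 5.3852$)
$\left(D{\left(I{\left(6,0 \right)} \right)} + E\right)^{2} = \left(\left(6 + 3 \cdot 0\right) + \sqrt{29}\right)^{2} = \left(\left(6 + 0\right) + \sqrt{29}\right)^{2} = \left(6 + \sqrt{29}\right)^{2}$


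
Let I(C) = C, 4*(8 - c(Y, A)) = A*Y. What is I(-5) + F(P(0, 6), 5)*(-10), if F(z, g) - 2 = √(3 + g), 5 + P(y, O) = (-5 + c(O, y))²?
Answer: -25 - 20*√2 ≈ -53.284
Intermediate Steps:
c(Y, A) = 8 - A*Y/4
P(y, O) = -5 + (3 - O*y/4)² (P(y, O) = -5 + (-5 + (8 - y*O/4))² = -5 + (-5 + (8 - O*y/4))² = -5 + (3 - O*y/4)²)
F(z, g) = 2 + √(3 + g)
I(-5) + F(P(0, 6), 5)*(-10) = -5 + (2 + √(3 + 5))*(-10) = -5 + (2 + √8)*(-10) = -5 + (2 + 2*√2)*(-10) = -5 + (-20 - 20*√2) = -25 - 20*√2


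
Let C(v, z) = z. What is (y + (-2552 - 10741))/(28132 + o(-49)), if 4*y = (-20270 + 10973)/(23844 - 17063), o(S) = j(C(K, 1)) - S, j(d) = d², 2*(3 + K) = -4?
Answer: -120189543/254802856 ≈ -0.47170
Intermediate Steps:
K = -5 (K = -3 + (½)*(-4) = -3 - 2 = -5)
o(S) = 1 - S (o(S) = 1² - S = 1 - S)
y = -9297/27124 (y = ((-20270 + 10973)/(23844 - 17063))/4 = (-9297/6781)/4 = (-9297*1/6781)/4 = (¼)*(-9297/6781) = -9297/27124 ≈ -0.34276)
(y + (-2552 - 10741))/(28132 + o(-49)) = (-9297/27124 + (-2552 - 10741))/(28132 + (1 - 1*(-49))) = (-9297/27124 - 13293)/(28132 + (1 + 49)) = -360568629/(27124*(28132 + 50)) = -360568629/27124/28182 = -360568629/27124*1/28182 = -120189543/254802856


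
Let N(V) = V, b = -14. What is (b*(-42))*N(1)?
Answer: 588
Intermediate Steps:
(b*(-42))*N(1) = -14*(-42)*1 = 588*1 = 588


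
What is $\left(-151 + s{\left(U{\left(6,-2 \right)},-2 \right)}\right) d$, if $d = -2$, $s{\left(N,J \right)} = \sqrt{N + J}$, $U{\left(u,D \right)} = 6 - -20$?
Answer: $302 - 4 \sqrt{6} \approx 292.2$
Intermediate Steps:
$U{\left(u,D \right)} = 26$ ($U{\left(u,D \right)} = 6 + 20 = 26$)
$s{\left(N,J \right)} = \sqrt{J + N}$
$\left(-151 + s{\left(U{\left(6,-2 \right)},-2 \right)}\right) d = \left(-151 + \sqrt{-2 + 26}\right) \left(-2\right) = \left(-151 + \sqrt{24}\right) \left(-2\right) = \left(-151 + 2 \sqrt{6}\right) \left(-2\right) = 302 - 4 \sqrt{6}$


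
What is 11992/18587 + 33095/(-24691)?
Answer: -319042293/458931617 ≈ -0.69518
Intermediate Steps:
11992/18587 + 33095/(-24691) = 11992*(1/18587) + 33095*(-1/24691) = 11992/18587 - 33095/24691 = -319042293/458931617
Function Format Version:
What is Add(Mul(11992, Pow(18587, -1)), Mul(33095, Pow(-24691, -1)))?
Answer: Rational(-319042293, 458931617) ≈ -0.69518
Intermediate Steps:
Add(Mul(11992, Pow(18587, -1)), Mul(33095, Pow(-24691, -1))) = Add(Mul(11992, Rational(1, 18587)), Mul(33095, Rational(-1, 24691))) = Add(Rational(11992, 18587), Rational(-33095, 24691)) = Rational(-319042293, 458931617)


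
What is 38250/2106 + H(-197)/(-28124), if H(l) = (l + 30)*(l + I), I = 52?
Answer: 56930345/3290508 ≈ 17.301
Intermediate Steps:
H(l) = (30 + l)*(52 + l) (H(l) = (l + 30)*(l + 52) = (30 + l)*(52 + l))
38250/2106 + H(-197)/(-28124) = 38250/2106 + (1560 + (-197)² + 82*(-197))/(-28124) = 38250*(1/2106) + (1560 + 38809 - 16154)*(-1/28124) = 2125/117 + 24215*(-1/28124) = 2125/117 - 24215/28124 = 56930345/3290508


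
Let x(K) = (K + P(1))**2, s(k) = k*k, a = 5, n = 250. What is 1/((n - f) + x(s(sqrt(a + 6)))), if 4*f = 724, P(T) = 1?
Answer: 1/213 ≈ 0.0046948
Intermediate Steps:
s(k) = k**2
f = 181 (f = (1/4)*724 = 181)
x(K) = (1 + K)**2 (x(K) = (K + 1)**2 = (1 + K)**2)
1/((n - f) + x(s(sqrt(a + 6)))) = 1/((250 - 1*181) + (1 + (sqrt(5 + 6))**2)**2) = 1/((250 - 181) + (1 + (sqrt(11))**2)**2) = 1/(69 + (1 + 11)**2) = 1/(69 + 12**2) = 1/(69 + 144) = 1/213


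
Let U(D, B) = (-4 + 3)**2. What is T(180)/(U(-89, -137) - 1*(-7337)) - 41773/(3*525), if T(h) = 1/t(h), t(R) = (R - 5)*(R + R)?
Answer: -12261210959/462294000 ≈ -26.523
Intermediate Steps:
U(D, B) = 1 (U(D, B) = (-1)**2 = 1)
t(R) = 2*R*(-5 + R) (t(R) = (-5 + R)*(2*R) = 2*R*(-5 + R))
T(h) = 1/(2*h*(-5 + h))
T(180)/(U(-89, -137) - 1*(-7337)) - 41773/(3*525) = ((1/2)/(180*(-5 + 180)))/(1 - 1*(-7337)) - 41773/(3*525) = ((1/2)*(1/180)/175)/(1 + 7337) - 41773/1575 = ((1/2)*(1/180)*(1/175))/7338 - 41773*1/1575 = (1/63000)*(1/7338) - 41773/1575 = 1/462294000 - 41773/1575 = -12261210959/462294000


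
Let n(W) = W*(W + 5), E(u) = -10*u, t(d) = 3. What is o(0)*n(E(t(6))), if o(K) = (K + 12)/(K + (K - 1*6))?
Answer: -1500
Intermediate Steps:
o(K) = (12 + K)/(-6 + 2*K) (o(K) = (12 + K)/(K + (K - 6)) = (12 + K)/(K + (-6 + K)) = (12 + K)/(-6 + 2*K))
n(W) = W*(5 + W)
o(0)*n(E(t(6))) = ((12 + 0)/(2*(-3 + 0)))*((-10*3)*(5 - 10*3)) = ((½)*12/(-3))*(-30*(5 - 30)) = ((½)*(-⅓)*12)*(-30*(-25)) = -2*750 = -1500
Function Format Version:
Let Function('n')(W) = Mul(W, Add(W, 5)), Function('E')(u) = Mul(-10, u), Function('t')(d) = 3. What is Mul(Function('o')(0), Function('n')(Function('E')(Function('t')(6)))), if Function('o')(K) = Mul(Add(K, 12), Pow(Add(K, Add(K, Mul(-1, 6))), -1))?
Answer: -1500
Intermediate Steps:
Function('o')(K) = Mul(Pow(Add(-6, Mul(2, K)), -1), Add(12, K)) (Function('o')(K) = Mul(Add(12, K), Pow(Add(K, Add(K, -6)), -1)) = Mul(Add(12, K), Pow(Add(K, Add(-6, K)), -1)) = Mul(Add(12, K), Pow(Add(-6, Mul(2, K)), -1)) = Mul(Pow(Add(-6, Mul(2, K)), -1), Add(12, K)))
Function('n')(W) = Mul(W, Add(5, W))
Mul(Function('o')(0), Function('n')(Function('E')(Function('t')(6)))) = Mul(Mul(Rational(1, 2), Pow(Add(-3, 0), -1), Add(12, 0)), Mul(Mul(-10, 3), Add(5, Mul(-10, 3)))) = Mul(Mul(Rational(1, 2), Pow(-3, -1), 12), Mul(-30, Add(5, -30))) = Mul(Mul(Rational(1, 2), Rational(-1, 3), 12), Mul(-30, -25)) = Mul(-2, 750) = -1500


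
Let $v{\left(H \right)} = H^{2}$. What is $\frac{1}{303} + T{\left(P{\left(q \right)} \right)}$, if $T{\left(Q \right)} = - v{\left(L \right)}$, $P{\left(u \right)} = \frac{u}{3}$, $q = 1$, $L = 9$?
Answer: $- \frac{24542}{303} \approx -80.997$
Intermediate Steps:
$P{\left(u \right)} = \frac{u}{3}$ ($P{\left(u \right)} = u \frac{1}{3} = \frac{u}{3}$)
$T{\left(Q \right)} = -81$ ($T{\left(Q \right)} = - 9^{2} = \left(-1\right) 81 = -81$)
$\frac{1}{303} + T{\left(P{\left(q \right)} \right)} = \frac{1}{303} - 81 = - \frac{24542}{303}$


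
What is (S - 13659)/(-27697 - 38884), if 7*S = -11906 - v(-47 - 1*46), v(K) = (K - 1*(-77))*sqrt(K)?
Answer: 107519/466067 - 16*I*sqrt(93)/466067 ≈ 0.23069 - 0.00033106*I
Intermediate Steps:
v(K) = sqrt(K)*(77 + K) (v(K) = (K + 77)*sqrt(K) = (77 + K)*sqrt(K) = sqrt(K)*(77 + K))
S = -11906/7 + 16*I*sqrt(93)/7 (S = (-11906 - sqrt(-47 - 1*46)*(77 + (-47 - 1*46)))/7 = (-11906 - sqrt(-47 - 46)*(77 + (-47 - 46)))/7 = (-11906 - sqrt(-93)*(77 - 93))/7 = (-11906 - I*sqrt(93)*(-16))/7 = (-11906 - (-16)*I*sqrt(93))/7 = (-11906 + 16*I*sqrt(93))/7 = -11906/7 + 16*I*sqrt(93)/7 ≈ -1700.9 + 22.043*I)
(S - 13659)/(-27697 - 38884) = ((-11906/7 + 16*I*sqrt(93)/7) - 13659)/(-27697 - 38884) = (-107519/7 + 16*I*sqrt(93)/7)/(-66581) = (-107519/7 + 16*I*sqrt(93)/7)*(-1/66581) = 107519/466067 - 16*I*sqrt(93)/466067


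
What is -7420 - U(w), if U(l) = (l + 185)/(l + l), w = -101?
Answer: -749378/101 ≈ -7419.6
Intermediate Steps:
U(l) = (185 + l)/(2*l) (U(l) = (185 + l)/((2*l)) = (185 + l)*(1/(2*l)) = (185 + l)/(2*l))
-7420 - U(w) = -7420 - (185 - 101)/(2*(-101)) = -7420 - (-1)*84/(2*101) = -7420 - 1*(-42/101) = -7420 + 42/101 = -749378/101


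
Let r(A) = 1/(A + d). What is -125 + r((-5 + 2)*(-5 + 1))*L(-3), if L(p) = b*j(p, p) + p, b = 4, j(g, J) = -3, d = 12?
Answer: -1005/8 ≈ -125.63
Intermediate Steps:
r(A) = 1/(12 + A) (r(A) = 1/(A + 12) = 1/(12 + A))
L(p) = -12 + p (L(p) = 4*(-3) + p = -12 + p)
-125 + r((-5 + 2)*(-5 + 1))*L(-3) = -125 + (-12 - 3)/(12 + (-5 + 2)*(-5 + 1)) = -125 - 15/(12 - 3*(-4)) = -125 - 15/(12 + 12) = -125 - 15/24 = -125 + (1/24)*(-15) = -125 - 5/8 = -1005/8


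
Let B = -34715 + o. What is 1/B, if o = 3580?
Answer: -1/31135 ≈ -3.2118e-5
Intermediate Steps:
B = -31135 (B = -34715 + 3580 = -31135)
1/B = 1/(-31135) = -1/31135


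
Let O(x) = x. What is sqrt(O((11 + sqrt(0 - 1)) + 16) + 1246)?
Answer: sqrt(1273 + I) ≈ 35.679 + 0.014*I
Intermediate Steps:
sqrt(O((11 + sqrt(0 - 1)) + 16) + 1246) = sqrt(((11 + sqrt(0 - 1)) + 16) + 1246) = sqrt(((11 + sqrt(-1)) + 16) + 1246) = sqrt(((11 + I) + 16) + 1246) = sqrt((27 + I) + 1246) = sqrt(1273 + I)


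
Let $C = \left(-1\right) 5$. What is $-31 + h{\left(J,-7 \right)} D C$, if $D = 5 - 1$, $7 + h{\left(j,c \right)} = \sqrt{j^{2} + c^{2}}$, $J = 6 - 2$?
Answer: $109 - 20 \sqrt{65} \approx -52.245$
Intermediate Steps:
$J = 4$
$h{\left(j,c \right)} = -7 + \sqrt{c^{2} + j^{2}}$ ($h{\left(j,c \right)} = -7 + \sqrt{j^{2} + c^{2}} = -7 + \sqrt{c^{2} + j^{2}}$)
$D = 4$
$C = -5$
$-31 + h{\left(J,-7 \right)} D C = -31 + \left(-7 + \sqrt{\left(-7\right)^{2} + 4^{2}}\right) 4 \left(-5\right) = -31 + \left(-7 + \sqrt{49 + 16}\right) \left(-20\right) = -31 + \left(-7 + \sqrt{65}\right) \left(-20\right) = -31 + \left(140 - 20 \sqrt{65}\right) = 109 - 20 \sqrt{65}$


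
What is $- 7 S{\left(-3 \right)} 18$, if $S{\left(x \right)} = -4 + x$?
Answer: $882$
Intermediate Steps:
$- 7 S{\left(-3 \right)} 18 = - 7 \left(-4 - 3\right) 18 = \left(-7\right) \left(-7\right) 18 = 49 \cdot 18 = 882$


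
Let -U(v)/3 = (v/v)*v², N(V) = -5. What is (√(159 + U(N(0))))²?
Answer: 84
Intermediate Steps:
U(v) = -3*v² (U(v) = -3*v/v*v² = -3*v²)
(√(159 + U(N(0))))² = (√(159 - 3*(-5)²))² = (√(159 - 3*25))² = (√(159 - 75))² = (√84)² = (2*√21)² = 84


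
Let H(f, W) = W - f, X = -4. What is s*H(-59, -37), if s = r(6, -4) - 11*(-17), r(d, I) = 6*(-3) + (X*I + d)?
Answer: 4202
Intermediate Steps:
r(d, I) = -18 + d - 4*I (r(d, I) = 6*(-3) + (-4*I + d) = -18 + (d - 4*I) = -18 + d - 4*I)
s = 191 (s = (-18 + 6 - 4*(-4)) - 11*(-17) = (-18 + 6 + 16) + 187 = 4 + 187 = 191)
s*H(-59, -37) = 191*(-37 - 1*(-59)) = 191*(-37 + 59) = 191*22 = 4202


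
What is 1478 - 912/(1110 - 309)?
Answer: 394322/267 ≈ 1476.9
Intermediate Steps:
1478 - 912/(1110 - 309) = 1478 - 912/801 = 1478 - 912*1/801 = 1478 - 304/267 = 394322/267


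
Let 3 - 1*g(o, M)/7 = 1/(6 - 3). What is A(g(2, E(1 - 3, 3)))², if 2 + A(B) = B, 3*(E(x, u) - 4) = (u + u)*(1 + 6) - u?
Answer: 2500/9 ≈ 277.78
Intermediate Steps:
E(x, u) = 4 + 13*u/3 (E(x, u) = 4 + ((u + u)*(1 + 6) - u)/3 = 4 + ((2*u)*7 - u)/3 = 4 + (14*u - u)/3 = 4 + (13*u)/3 = 4 + 13*u/3)
g(o, M) = 56/3 (g(o, M) = 21 - 7/(6 - 3) = 21 - 7/3 = 56/3)
A(B) = -2 + B
A(g(2, E(1 - 3, 3)))² = (-2 + 56/3)² = (50/3)² = 2500/9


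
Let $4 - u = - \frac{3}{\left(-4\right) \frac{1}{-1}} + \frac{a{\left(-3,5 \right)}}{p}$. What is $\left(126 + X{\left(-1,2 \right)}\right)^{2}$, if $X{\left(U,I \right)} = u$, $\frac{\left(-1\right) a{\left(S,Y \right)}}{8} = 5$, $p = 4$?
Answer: $\frac{316969}{16} \approx 19811.0$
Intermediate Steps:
$a{\left(S,Y \right)} = -40$ ($a{\left(S,Y \right)} = \left(-8\right) 5 = -40$)
$u = \frac{59}{4}$ ($u = 4 - \left(- \frac{3}{\left(-4\right) \frac{1}{-1}} - \frac{40}{4}\right) = 4 - \left(- \frac{3}{\left(-4\right) \left(-1\right)} - 10\right) = 4 - \left(- \frac{3}{4} - 10\right) = 4 - - \frac{43}{4} = 4 + \frac{43}{4} = \frac{59}{4} \approx 14.75$)
$X{\left(U,I \right)} = \frac{59}{4}$
$\left(126 + X{\left(-1,2 \right)}\right)^{2} = \left(126 + \frac{59}{4}\right)^{2} = \left(\frac{563}{4}\right)^{2} = \frac{316969}{16}$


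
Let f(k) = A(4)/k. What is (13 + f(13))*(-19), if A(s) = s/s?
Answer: -3230/13 ≈ -248.46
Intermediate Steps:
A(s) = 1
f(k) = 1/k
(13 + f(13))*(-19) = (13 + 1/13)*(-19) = (170/13)*(-19) = -3230/13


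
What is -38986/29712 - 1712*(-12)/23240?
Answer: -18476957/43156680 ≈ -0.42814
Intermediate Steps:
-38986/29712 - 1712*(-12)/23240 = -38986*1/29712 + 20544*(1/23240) = -19493/14856 + 2568/2905 = -18476957/43156680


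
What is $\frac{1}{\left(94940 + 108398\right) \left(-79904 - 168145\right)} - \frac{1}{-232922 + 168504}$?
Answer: $\frac{12609430786}{812275349792229} \approx 1.5524 \cdot 10^{-5}$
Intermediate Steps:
$\frac{1}{\left(94940 + 108398\right) \left(-79904 - 168145\right)} - \frac{1}{-232922 + 168504} = \frac{1}{203338 \left(-248049\right)} - \frac{1}{-64418} = \frac{1}{-50437787562} - - \frac{1}{64418} = - \frac{1}{50437787562} + \frac{1}{64418} = \frac{12609430786}{812275349792229}$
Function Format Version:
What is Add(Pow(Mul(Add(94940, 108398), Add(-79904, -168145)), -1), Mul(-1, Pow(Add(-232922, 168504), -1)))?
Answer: Rational(12609430786, 812275349792229) ≈ 1.5524e-5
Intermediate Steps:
Add(Pow(Mul(Add(94940, 108398), Add(-79904, -168145)), -1), Mul(-1, Pow(Add(-232922, 168504), -1))) = Add(Pow(Mul(203338, -248049), -1), Mul(-1, Pow(-64418, -1))) = Add(Pow(-50437787562, -1), Mul(-1, Rational(-1, 64418))) = Add(Rational(-1, 50437787562), Rational(1, 64418)) = Rational(12609430786, 812275349792229)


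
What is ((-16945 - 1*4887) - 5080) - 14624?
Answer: -41536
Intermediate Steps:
((-16945 - 1*4887) - 5080) - 14624 = ((-16945 - 4887) - 5080) - 14624 = (-21832 - 5080) - 14624 = -26912 - 14624 = -41536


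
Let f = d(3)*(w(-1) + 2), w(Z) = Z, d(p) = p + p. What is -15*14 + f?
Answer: -204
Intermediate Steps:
d(p) = 2*p
f = 6 (f = (2*3)*(-1 + 2) = 6*1 = 6)
-15*14 + f = -15*14 + 6 = -210 + 6 = -204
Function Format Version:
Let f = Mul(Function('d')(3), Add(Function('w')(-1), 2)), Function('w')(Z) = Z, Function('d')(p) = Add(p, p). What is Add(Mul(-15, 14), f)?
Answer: -204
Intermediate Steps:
Function('d')(p) = Mul(2, p)
f = 6 (f = Mul(Mul(2, 3), Add(-1, 2)) = Mul(6, 1) = 6)
Add(Mul(-15, 14), f) = Add(Mul(-15, 14), 6) = Add(-210, 6) = -204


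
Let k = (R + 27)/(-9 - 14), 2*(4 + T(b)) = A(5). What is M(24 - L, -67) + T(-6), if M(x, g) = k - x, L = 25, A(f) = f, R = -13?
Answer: -51/46 ≈ -1.1087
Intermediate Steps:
T(b) = -3/2 (T(b) = -4 + (½)*5 = -4 + 5/2 = -3/2)
k = -14/23 (k = (-13 + 27)/(-9 - 14) = 14/(-23) = 14*(-1/23) = -14/23 ≈ -0.60870)
M(x, g) = -14/23 - x
M(24 - L, -67) + T(-6) = (-14/23 - (24 - 1*25)) - 3/2 = (-14/23 - (24 - 25)) - 3/2 = (-14/23 - 1*(-1)) - 3/2 = (-14/23 + 1) - 3/2 = 9/23 - 3/2 = -51/46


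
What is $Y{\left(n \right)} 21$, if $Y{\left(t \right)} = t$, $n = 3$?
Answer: $63$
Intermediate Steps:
$Y{\left(n \right)} 21 = 3 \cdot 21 = 63$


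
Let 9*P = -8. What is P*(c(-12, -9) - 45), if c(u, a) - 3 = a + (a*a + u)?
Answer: -16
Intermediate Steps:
P = -8/9 (P = (⅑)*(-8) = -8/9 ≈ -0.88889)
c(u, a) = 3 + a + u + a² (c(u, a) = 3 + (a + (a*a + u)) = 3 + (a + (a² + u)) = 3 + (a + (u + a²)) = 3 + (a + u + a²) = 3 + a + u + a²)
P*(c(-12, -9) - 45) = -8*((3 - 9 - 12 + (-9)²) - 45)/9 = -8*((3 - 9 - 12 + 81) - 45)/9 = -8*(63 - 45)/9 = -8/9*18 = -16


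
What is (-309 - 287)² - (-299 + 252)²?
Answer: 353007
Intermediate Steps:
(-309 - 287)² - (-299 + 252)² = (-596)² - 1*(-47)² = 355216 - 1*2209 = 355216 - 2209 = 353007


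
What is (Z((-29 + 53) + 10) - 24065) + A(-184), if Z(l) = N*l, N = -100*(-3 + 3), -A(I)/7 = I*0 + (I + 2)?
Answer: -22791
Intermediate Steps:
A(I) = -14 - 7*I (A(I) = -7*(I*0 + (I + 2)) = -7*(0 + (2 + I)) = -7*(2 + I) = -14 - 7*I)
N = 0 (N = -100*0 = -20*0 = 0)
Z(l) = 0 (Z(l) = 0*l = 0)
(Z((-29 + 53) + 10) - 24065) + A(-184) = (0 - 24065) + (-14 - 7*(-184)) = -24065 + (-14 + 1288) = -24065 + 1274 = -22791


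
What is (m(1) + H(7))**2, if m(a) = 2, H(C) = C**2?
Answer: 2601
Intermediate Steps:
(m(1) + H(7))**2 = (2 + 7**2)**2 = (2 + 49)**2 = 51**2 = 2601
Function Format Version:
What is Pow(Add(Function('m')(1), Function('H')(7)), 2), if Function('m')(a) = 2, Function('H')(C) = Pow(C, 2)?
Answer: 2601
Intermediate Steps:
Pow(Add(Function('m')(1), Function('H')(7)), 2) = Pow(Add(2, Pow(7, 2)), 2) = Pow(Add(2, 49), 2) = Pow(51, 2) = 2601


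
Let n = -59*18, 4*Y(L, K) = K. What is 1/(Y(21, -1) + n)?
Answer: -4/4249 ≈ -0.00094140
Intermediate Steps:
Y(L, K) = K/4
n = -1062
1/(Y(21, -1) + n) = 1/((¼)*(-1) - 1062) = 1/(-¼ - 1062) = 1/(-4249/4) = -4/4249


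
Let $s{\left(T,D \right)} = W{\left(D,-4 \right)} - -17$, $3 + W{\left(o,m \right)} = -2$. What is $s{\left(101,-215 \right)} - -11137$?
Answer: $11149$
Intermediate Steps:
$W{\left(o,m \right)} = -5$ ($W{\left(o,m \right)} = -3 - 2 = -5$)
$s{\left(T,D \right)} = 12$ ($s{\left(T,D \right)} = -5 - -17 = -5 + 17 = 12$)
$s{\left(101,-215 \right)} - -11137 = 12 - -11137 = 12 + 11137 = 11149$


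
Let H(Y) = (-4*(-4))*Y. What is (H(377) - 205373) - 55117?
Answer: -254458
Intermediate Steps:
H(Y) = 16*Y
(H(377) - 205373) - 55117 = (16*377 - 205373) - 55117 = (6032 - 205373) - 55117 = -199341 - 55117 = -254458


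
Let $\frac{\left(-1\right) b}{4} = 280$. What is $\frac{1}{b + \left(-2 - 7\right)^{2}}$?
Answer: $- \frac{1}{1039} \approx -0.00096246$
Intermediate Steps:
$b = -1120$ ($b = \left(-4\right) 280 = -1120$)
$\frac{1}{b + \left(-2 - 7\right)^{2}} = \frac{1}{-1120 + \left(-2 - 7\right)^{2}} = \frac{1}{-1120 + \left(-9\right)^{2}} = \frac{1}{-1120 + 81} = \frac{1}{-1039} = - \frac{1}{1039}$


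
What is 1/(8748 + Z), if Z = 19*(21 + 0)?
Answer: 1/9147 ≈ 0.00010933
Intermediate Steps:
Z = 399 (Z = 19*21 = 399)
1/(8748 + Z) = 1/(8748 + 399) = 1/9147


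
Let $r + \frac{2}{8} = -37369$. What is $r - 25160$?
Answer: $- \frac{250117}{4} \approx -62529.0$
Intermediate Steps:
$r = - \frac{149477}{4}$ ($r = - \frac{1}{4} - 37369 = - \frac{149477}{4} \approx -37369.0$)
$r - 25160 = - \frac{149477}{4} - 25160 = - \frac{250117}{4}$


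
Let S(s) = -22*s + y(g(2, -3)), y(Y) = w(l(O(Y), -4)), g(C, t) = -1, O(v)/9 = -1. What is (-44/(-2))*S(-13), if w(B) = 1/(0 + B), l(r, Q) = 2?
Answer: 6303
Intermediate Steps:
O(v) = -9 (O(v) = 9*(-1) = -9)
w(B) = 1/B
y(Y) = ½ (y(Y) = 1/2 = ½)
S(s) = ½ - 22*s (S(s) = -22*s + ½ = ½ - 22*s)
(-44/(-2))*S(-13) = (-44/(-2))*(½ - 22*(-13)) = (-44*(-½))*(½ + 286) = 22*(573/2) = 6303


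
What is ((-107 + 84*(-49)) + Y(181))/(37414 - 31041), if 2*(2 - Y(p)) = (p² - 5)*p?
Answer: -2968639/6373 ≈ -465.81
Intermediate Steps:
Y(p) = 2 - p*(-5 + p²)/2 (Y(p) = 2 - (p² - 5)*p/2 = 2 - (-5 + p²)*p/2 = 2 - p*(-5 + p²)/2)
((-107 + 84*(-49)) + Y(181))/(37414 - 31041) = ((-107 + 84*(-49)) + (2 - ½*181³ + (5/2)*181))/(37414 - 31041) = ((-107 - 4116) + (2 - ½*5929741 + 905/2))/6373 = (-4223 + (2 - 5929741/2 + 905/2))*(1/6373) = (-4223 - 2964416)*(1/6373) = -2968639*1/6373 = -2968639/6373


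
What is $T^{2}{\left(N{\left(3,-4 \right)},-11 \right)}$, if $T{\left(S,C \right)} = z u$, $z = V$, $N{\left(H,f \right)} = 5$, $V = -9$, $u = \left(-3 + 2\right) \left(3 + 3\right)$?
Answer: $2916$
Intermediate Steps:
$u = -6$ ($u = \left(-1\right) 6 = -6$)
$z = -9$
$T{\left(S,C \right)} = 54$ ($T{\left(S,C \right)} = \left(-9\right) \left(-6\right) = 54$)
$T^{2}{\left(N{\left(3,-4 \right)},-11 \right)} = 54^{2} = 2916$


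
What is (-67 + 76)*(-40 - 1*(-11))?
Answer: -261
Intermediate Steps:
(-67 + 76)*(-40 - 1*(-11)) = 9*(-40 + 11) = 9*(-29) = -261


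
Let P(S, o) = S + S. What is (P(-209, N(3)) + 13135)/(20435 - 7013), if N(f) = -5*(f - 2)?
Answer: 4239/4474 ≈ 0.94747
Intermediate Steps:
N(f) = 10 - 5*f (N(f) = -5*(-2 + f) = 10 - 5*f)
P(S, o) = 2*S
(P(-209, N(3)) + 13135)/(20435 - 7013) = (2*(-209) + 13135)/(20435 - 7013) = (-418 + 13135)/13422 = 12717*(1/13422) = 4239/4474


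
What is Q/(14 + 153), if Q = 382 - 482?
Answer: -100/167 ≈ -0.59880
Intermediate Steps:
Q = -100
Q/(14 + 153) = -100/(14 + 153) = -100/167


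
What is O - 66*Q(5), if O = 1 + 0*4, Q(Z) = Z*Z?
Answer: -1649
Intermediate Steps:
Q(Z) = Z²
O = 1 (O = 1 + 0 = 1)
O - 66*Q(5) = 1 - 66*5² = 1 - 66*25 = 1 - 1650 = -1649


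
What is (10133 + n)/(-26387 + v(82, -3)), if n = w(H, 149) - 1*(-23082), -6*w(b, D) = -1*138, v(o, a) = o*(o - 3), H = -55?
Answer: -33238/19909 ≈ -1.6695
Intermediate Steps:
v(o, a) = o*(-3 + o)
w(b, D) = 23 (w(b, D) = -(-1)*138/6 = -⅙*(-138) = 23)
n = 23105 (n = 23 - 1*(-23082) = 23 + 23082 = 23105)
(10133 + n)/(-26387 + v(82, -3)) = (10133 + 23105)/(-26387 + 82*(-3 + 82)) = 33238/(-26387 + 82*79) = 33238/(-26387 + 6478) = 33238/(-19909) = 33238*(-1/19909) = -33238/19909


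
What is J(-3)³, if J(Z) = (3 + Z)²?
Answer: 0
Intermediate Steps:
J(-3)³ = ((3 - 3)²)³ = (0²)³ = 0³ = 0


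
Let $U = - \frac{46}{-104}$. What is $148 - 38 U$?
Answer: $\frac{3411}{26} \approx 131.19$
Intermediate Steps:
$U = \frac{23}{52}$ ($U = \left(-46\right) \left(- \frac{1}{104}\right) = \frac{23}{52} \approx 0.44231$)
$148 - 38 U = 148 - \frac{437}{26} = \frac{3411}{26}$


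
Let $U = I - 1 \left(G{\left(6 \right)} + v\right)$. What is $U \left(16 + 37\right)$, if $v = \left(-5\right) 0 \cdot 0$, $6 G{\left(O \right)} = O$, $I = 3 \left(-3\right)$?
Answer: $-530$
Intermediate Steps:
$I = -9$
$G{\left(O \right)} = \frac{O}{6}$
$v = 0$ ($v = 0 \cdot 0 = 0$)
$U = -10$ ($U = -9 - 1 \left(\frac{1}{6} \cdot 6 + 0\right) = -9 - 1 \left(1 + 0\right) = -9 - 1 \cdot 1 = -9 - 1 = -10$)
$U \left(16 + 37\right) = - 10 \left(16 + 37\right) = \left(-10\right) 53 = -530$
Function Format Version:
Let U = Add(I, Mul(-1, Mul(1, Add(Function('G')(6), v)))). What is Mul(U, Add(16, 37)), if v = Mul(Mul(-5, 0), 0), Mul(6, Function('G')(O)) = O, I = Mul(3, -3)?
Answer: -530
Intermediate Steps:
I = -9
Function('G')(O) = Mul(Rational(1, 6), O)
v = 0 (v = Mul(0, 0) = 0)
U = -10 (U = Add(-9, Mul(-1, Mul(1, Add(Mul(Rational(1, 6), 6), 0)))) = Add(-9, Mul(-1, Mul(1, Add(1, 0)))) = Add(-9, Mul(-1, Mul(1, 1))) = Add(-9, Mul(-1, 1)) = Add(-9, -1) = -10)
Mul(U, Add(16, 37)) = Mul(-10, Add(16, 37)) = Mul(-10, 53) = -530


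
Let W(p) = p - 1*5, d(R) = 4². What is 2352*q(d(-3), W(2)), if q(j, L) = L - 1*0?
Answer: -7056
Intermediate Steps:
d(R) = 16
W(p) = -5 + p (W(p) = p - 5 = -5 + p)
q(j, L) = L (q(j, L) = L + 0 = L)
2352*q(d(-3), W(2)) = 2352*(-5 + 2) = 2352*(-3) = -7056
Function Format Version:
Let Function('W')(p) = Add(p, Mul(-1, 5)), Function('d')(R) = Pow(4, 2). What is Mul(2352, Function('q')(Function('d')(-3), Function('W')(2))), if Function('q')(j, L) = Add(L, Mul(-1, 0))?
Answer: -7056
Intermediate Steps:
Function('d')(R) = 16
Function('W')(p) = Add(-5, p) (Function('W')(p) = Add(p, -5) = Add(-5, p))
Function('q')(j, L) = L (Function('q')(j, L) = Add(L, 0) = L)
Mul(2352, Function('q')(Function('d')(-3), Function('W')(2))) = Mul(2352, Add(-5, 2)) = Mul(2352, -3) = -7056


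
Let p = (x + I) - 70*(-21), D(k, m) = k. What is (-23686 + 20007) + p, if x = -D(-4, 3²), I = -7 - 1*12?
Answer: -2224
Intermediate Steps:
I = -19 (I = -7 - 12 = -19)
x = 4 (x = -1*(-4) = 4)
p = 1455 (p = (4 - 19) - 70*(-21) = -15 + 1470 = 1455)
(-23686 + 20007) + p = (-23686 + 20007) + 1455 = -3679 + 1455 = -2224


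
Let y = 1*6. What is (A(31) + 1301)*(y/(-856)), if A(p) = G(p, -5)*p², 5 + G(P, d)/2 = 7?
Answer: -15435/428 ≈ -36.063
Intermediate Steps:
y = 6
G(P, d) = 4 (G(P, d) = -10 + 2*7 = -10 + 14 = 4)
A(p) = 4*p²
(A(31) + 1301)*(y/(-856)) = (4*31² + 1301)*(6/(-856)) = (4*961 + 1301)*(6*(-1/856)) = (3844 + 1301)*(-3/428) = 5145*(-3/428) = -15435/428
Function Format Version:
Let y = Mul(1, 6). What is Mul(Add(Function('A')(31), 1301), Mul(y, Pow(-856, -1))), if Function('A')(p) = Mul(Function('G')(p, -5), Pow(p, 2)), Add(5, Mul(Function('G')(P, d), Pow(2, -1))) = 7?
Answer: Rational(-15435, 428) ≈ -36.063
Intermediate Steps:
y = 6
Function('G')(P, d) = 4 (Function('G')(P, d) = Add(-10, Mul(2, 7)) = Add(-10, 14) = 4)
Function('A')(p) = Mul(4, Pow(p, 2))
Mul(Add(Function('A')(31), 1301), Mul(y, Pow(-856, -1))) = Mul(Add(Mul(4, Pow(31, 2)), 1301), Mul(6, Pow(-856, -1))) = Mul(Add(Mul(4, 961), 1301), Mul(6, Rational(-1, 856))) = Mul(Add(3844, 1301), Rational(-3, 428)) = Mul(5145, Rational(-3, 428)) = Rational(-15435, 428)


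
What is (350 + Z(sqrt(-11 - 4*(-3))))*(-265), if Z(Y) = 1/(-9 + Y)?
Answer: -741735/8 ≈ -92717.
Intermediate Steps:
(350 + Z(sqrt(-11 - 4*(-3))))*(-265) = (350 + 1/(-9 + sqrt(-11 - 4*(-3))))*(-265) = (350 + 1/(-9 + sqrt(-11 + 12)))*(-265) = (350 + 1/(-9 + sqrt(1)))*(-265) = (350 + 1/(-9 + 1))*(-265) = (350 + 1/(-8))*(-265) = (350 - 1/8)*(-265) = (2799/8)*(-265) = -741735/8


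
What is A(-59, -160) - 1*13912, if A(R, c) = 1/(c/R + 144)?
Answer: -120422213/8656 ≈ -13912.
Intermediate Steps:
A(R, c) = 1/(144 + c/R)
A(-59, -160) - 1*13912 = -59/(-160 + 144*(-59)) - 1*13912 = -59/(-160 - 8496) - 13912 = -59/(-8656) - 13912 = -59*(-1/8656) - 13912 = 59/8656 - 13912 = -120422213/8656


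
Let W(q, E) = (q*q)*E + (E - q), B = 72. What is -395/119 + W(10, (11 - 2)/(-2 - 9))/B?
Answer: -434101/94248 ≈ -4.6059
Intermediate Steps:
W(q, E) = E - q + E*q² (W(q, E) = q²*E + (E - q) = E*q² + (E - q) = E - q + E*q²)
-395/119 + W(10, (11 - 2)/(-2 - 9))/B = -395/119 + ((11 - 2)/(-2 - 9) - 1*10 + ((11 - 2)/(-2 - 9))*10²)/72 = -395*1/119 + (9/(-11) - 10 + (9/(-11))*100)*(1/72) = -395/119 + (9*(-1/11) - 10 + (9*(-1/11))*100)*(1/72) = -395/119 + (-9/11 - 10 - 9/11*100)*(1/72) = -395/119 + (-9/11 - 10 - 900/11)*(1/72) = -395/119 - 1019/11*1/72 = -395/119 - 1019/792 = -434101/94248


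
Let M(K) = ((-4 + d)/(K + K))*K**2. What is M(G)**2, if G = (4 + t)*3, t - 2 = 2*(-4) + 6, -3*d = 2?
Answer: 784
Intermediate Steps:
d = -2/3 (d = -1/3*2 = -2/3 ≈ -0.66667)
t = 0 (t = 2 + (2*(-4) + 6) = 2 + (-8 + 6) = 2 - 2 = 0)
G = 12 (G = (4 + 0)*3 = 4*3 = 12)
M(K) = -7*K/3 (M(K) = ((-4 - 2/3)/(K + K))*K**2 = (-14*1/(2*K)/3)*K**2 = (-7/(3*K))*K**2 = -7*K/3)
M(G)**2 = (-7/3*12)**2 = (-28)**2 = 784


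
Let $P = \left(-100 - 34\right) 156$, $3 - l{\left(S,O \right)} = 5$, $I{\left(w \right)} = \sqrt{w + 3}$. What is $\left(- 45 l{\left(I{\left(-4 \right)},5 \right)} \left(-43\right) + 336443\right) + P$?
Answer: $311669$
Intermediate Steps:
$I{\left(w \right)} = \sqrt{3 + w}$
$l{\left(S,O \right)} = -2$ ($l{\left(S,O \right)} = 3 - 5 = -2$)
$P = -20904$ ($P = \left(-134\right) 156 = -20904$)
$\left(- 45 l{\left(I{\left(-4 \right)},5 \right)} \left(-43\right) + 336443\right) + P = \left(\left(-45\right) \left(-2\right) \left(-43\right) + 336443\right) - 20904 = \left(90 \left(-43\right) + 336443\right) - 20904 = \left(-3870 + 336443\right) - 20904 = 332573 - 20904 = 311669$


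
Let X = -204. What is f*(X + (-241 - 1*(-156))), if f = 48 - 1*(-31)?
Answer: -22831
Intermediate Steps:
f = 79 (f = 48 + 31 = 79)
f*(X + (-241 - 1*(-156))) = 79*(-204 + (-241 - 1*(-156))) = 79*(-204 + (-241 + 156)) = 79*(-204 - 85) = 79*(-289) = -22831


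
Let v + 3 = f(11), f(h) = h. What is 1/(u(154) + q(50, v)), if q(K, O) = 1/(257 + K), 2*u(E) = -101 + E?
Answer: 614/16273 ≈ 0.037731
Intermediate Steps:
u(E) = -101/2 + E/2 (u(E) = (-101 + E)/2 = -101/2 + E/2)
v = 8 (v = -3 + 11 = 8)
1/(u(154) + q(50, v)) = 1/((-101/2 + (½)*154) + 1/(257 + 50)) = 1/((-101/2 + 77) + 1/307) = 1/(53/2 + 1/307) = 1/(16273/614) = 614/16273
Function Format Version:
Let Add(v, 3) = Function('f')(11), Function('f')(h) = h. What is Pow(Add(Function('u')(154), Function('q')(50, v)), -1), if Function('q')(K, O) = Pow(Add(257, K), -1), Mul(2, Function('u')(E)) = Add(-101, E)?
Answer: Rational(614, 16273) ≈ 0.037731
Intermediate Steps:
Function('u')(E) = Add(Rational(-101, 2), Mul(Rational(1, 2), E)) (Function('u')(E) = Mul(Rational(1, 2), Add(-101, E)) = Add(Rational(-101, 2), Mul(Rational(1, 2), E)))
v = 8 (v = Add(-3, 11) = 8)
Pow(Add(Function('u')(154), Function('q')(50, v)), -1) = Pow(Add(Add(Rational(-101, 2), Mul(Rational(1, 2), 154)), Pow(Add(257, 50), -1)), -1) = Pow(Add(Add(Rational(-101, 2), 77), Pow(307, -1)), -1) = Pow(Add(Rational(53, 2), Rational(1, 307)), -1) = Pow(Rational(16273, 614), -1) = Rational(614, 16273)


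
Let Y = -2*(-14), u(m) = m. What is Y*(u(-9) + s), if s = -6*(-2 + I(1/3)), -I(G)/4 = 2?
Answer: 1428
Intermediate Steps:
Y = 28
I(G) = -8 (I(G) = -4*2 = -8)
s = 60 (s = -6*(-2 - 8) = -6*(-10) = 60)
Y*(u(-9) + s) = 28*(-9 + 60) = 28*51 = 1428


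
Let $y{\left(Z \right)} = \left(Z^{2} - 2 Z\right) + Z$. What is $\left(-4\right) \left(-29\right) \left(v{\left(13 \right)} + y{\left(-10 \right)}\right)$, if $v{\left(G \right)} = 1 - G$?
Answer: $11368$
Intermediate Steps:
$y{\left(Z \right)} = Z^{2} - Z$
$\left(-4\right) \left(-29\right) \left(v{\left(13 \right)} + y{\left(-10 \right)}\right) = \left(-4\right) \left(-29\right) \left(\left(1 - 13\right) - 10 \left(-1 - 10\right)\right) = 116 \left(\left(1 - 13\right) - -110\right) = 116 \left(-12 + 110\right) = 116 \cdot 98 = 11368$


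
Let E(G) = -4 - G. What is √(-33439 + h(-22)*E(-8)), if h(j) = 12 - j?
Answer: I*√33303 ≈ 182.49*I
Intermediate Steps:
√(-33439 + h(-22)*E(-8)) = √(-33439 + (12 - 1*(-22))*(-4 - 1*(-8))) = √(-33439 + (12 + 22)*(-4 + 8)) = √(-33439 + 34*4) = √(-33439 + 136) = √(-33303) = I*√33303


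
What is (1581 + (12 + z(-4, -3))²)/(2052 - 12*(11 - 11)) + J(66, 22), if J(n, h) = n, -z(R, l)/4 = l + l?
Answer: 46103/684 ≈ 67.402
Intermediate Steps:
z(R, l) = -8*l (z(R, l) = -4*(l + l) = -8*l)
(1581 + (12 + z(-4, -3))²)/(2052 - 12*(11 - 11)) + J(66, 22) = (1581 + (12 - 8*(-3))²)/(2052 - 12*(11 - 11)) + 66 = (1581 + (12 + 24)²)/(2052 - 12*0) + 66 = (1581 + 36²)/(2052 + 0) + 66 = (1581 + 1296)/2052 + 66 = 2877*(1/2052) + 66 = 959/684 + 66 = 46103/684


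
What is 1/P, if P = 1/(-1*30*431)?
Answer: -12930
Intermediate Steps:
P = -1/12930 (P = 1/(-30*431) = 1/(-12930) = -1/12930 ≈ -7.7339e-5)
1/P = 1/(-1/12930) = -12930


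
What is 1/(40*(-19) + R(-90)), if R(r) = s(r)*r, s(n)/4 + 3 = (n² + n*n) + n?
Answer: -1/5799280 ≈ -1.7244e-7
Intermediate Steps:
s(n) = -12 + 4*n + 8*n² (s(n) = -12 + 4*((n² + n*n) + n) = -12 + 4*((n² + n²) + n) = -12 + 4*(2*n² + n) = -12 + 4*(n + 2*n²) = -12 + (4*n + 8*n²) = -12 + 4*n + 8*n²)
R(r) = r*(-12 + 4*r + 8*r²) (R(r) = (-12 + 4*r + 8*r²)*r = r*(-12 + 4*r + 8*r²))
1/(40*(-19) + R(-90)) = 1/(40*(-19) + 4*(-90)*(-3 - 90 + 2*(-90)²)) = 1/(-760 + 4*(-90)*(-3 - 90 + 2*8100)) = 1/(-760 + 4*(-90)*(-3 - 90 + 16200)) = 1/(-760 + 4*(-90)*16107) = 1/(-760 - 5798520) = 1/(-5799280) = -1/5799280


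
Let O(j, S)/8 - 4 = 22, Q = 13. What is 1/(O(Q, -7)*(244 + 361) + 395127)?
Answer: 1/520967 ≈ 1.9195e-6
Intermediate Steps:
O(j, S) = 208 (O(j, S) = 32 + 8*22 = 32 + 176 = 208)
1/(O(Q, -7)*(244 + 361) + 395127) = 1/(208*(244 + 361) + 395127) = 1/(208*605 + 395127) = 1/(125840 + 395127) = 1/520967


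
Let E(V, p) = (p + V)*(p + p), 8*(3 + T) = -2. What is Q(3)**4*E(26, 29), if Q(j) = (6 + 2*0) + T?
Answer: 23352395/128 ≈ 1.8244e+5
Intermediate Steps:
T = -13/4 (T = -3 + (1/8)*(-2) = -3 - 1/4 = -13/4 ≈ -3.2500)
E(V, p) = 2*p*(V + p) (E(V, p) = (V + p)*(2*p) = 2*p*(V + p))
Q(j) = 11/4 (Q(j) = (6 + 2*0) - 13/4 = (6 + 0) - 13/4 = 6 - 13/4 = 11/4)
Q(3)**4*E(26, 29) = (11/4)**4*(2*29*(26 + 29)) = 14641*(2*29*55)/256 = (14641/256)*3190 = 23352395/128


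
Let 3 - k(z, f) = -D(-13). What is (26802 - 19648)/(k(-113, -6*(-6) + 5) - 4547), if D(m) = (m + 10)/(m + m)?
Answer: -186004/118141 ≈ -1.5744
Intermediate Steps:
D(m) = (10 + m)/(2*m) (D(m) = (10 + m)/((2*m)) = (10 + m)*(1/(2*m)) = (10 + m)/(2*m))
k(z, f) = 81/26 (k(z, f) = 3 - (-1)*(½)*(10 - 13)/(-13) = 3 - (-1)*(½)*(-1/13)*(-3) = 3 - (-1)*3/26 = 3 - 1*(-3/26) = 3 + 3/26 = 81/26)
(26802 - 19648)/(k(-113, -6*(-6) + 5) - 4547) = (26802 - 19648)/(81/26 - 4547) = 7154/(-118141/26) = 7154*(-26/118141) = -186004/118141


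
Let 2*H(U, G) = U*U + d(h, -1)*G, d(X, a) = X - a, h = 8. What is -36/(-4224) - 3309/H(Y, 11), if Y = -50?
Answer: -2321739/914848 ≈ -2.5378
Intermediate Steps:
H(U, G) = U**2/2 + 9*G/2 (H(U, G) = (U*U + (8 - 1*(-1))*G)/2 = (U**2 + (8 + 1)*G)/2 = (U**2 + 9*G)/2 = U**2/2 + 9*G/2)
-36/(-4224) - 3309/H(Y, 11) = -36/(-4224) - 3309/((1/2)*(-50)**2 + (9/2)*11) = -36*(-1/4224) - 3309/((1/2)*2500 + 99/2) = 3/352 - 3309/(1250 + 99/2) = 3/352 - 3309/2599/2 = 3/352 - 3309*2/2599 = 3/352 - 6618/2599 = -2321739/914848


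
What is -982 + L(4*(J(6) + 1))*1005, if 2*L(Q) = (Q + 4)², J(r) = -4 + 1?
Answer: 7058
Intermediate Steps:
J(r) = -3
L(Q) = (4 + Q)²/2 (L(Q) = (Q + 4)²/2 = (4 + Q)²/2)
-982 + L(4*(J(6) + 1))*1005 = -982 + ((4 + 4*(-3 + 1))²/2)*1005 = -982 + ((4 + 4*(-2))²/2)*1005 = -982 + ((4 - 8)²/2)*1005 = -982 + ((½)*(-4)²)*1005 = -982 + ((½)*16)*1005 = -982 + 8*1005 = -982 + 8040 = 7058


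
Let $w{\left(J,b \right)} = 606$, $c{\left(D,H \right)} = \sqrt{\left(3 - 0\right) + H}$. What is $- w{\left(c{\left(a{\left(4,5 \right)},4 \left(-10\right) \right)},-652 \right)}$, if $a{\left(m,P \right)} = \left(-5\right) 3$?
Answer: $-606$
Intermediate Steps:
$a{\left(m,P \right)} = -15$
$c{\left(D,H \right)} = \sqrt{3 + H}$ ($c{\left(D,H \right)} = \sqrt{\left(3 + 0\right) + H} = \sqrt{3 + H}$)
$- w{\left(c{\left(a{\left(4,5 \right)},4 \left(-10\right) \right)},-652 \right)} = \left(-1\right) 606 = -606$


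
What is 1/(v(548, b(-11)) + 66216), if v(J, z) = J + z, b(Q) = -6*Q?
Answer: 1/66830 ≈ 1.4963e-5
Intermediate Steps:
1/(v(548, b(-11)) + 66216) = 1/((548 - 6*(-11)) + 66216) = 1/((548 + 66) + 66216) = 1/(614 + 66216) = 1/66830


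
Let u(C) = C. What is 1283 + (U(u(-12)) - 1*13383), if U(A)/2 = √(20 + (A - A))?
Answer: -12100 + 4*√5 ≈ -12091.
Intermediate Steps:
U(A) = 4*√5 (U(A) = 2*√(20 + (A - A)) = 2*√(20 + 0) = 2*√20 = 2*(2*√5) = 4*√5)
1283 + (U(u(-12)) - 1*13383) = 1283 + (4*√5 - 1*13383) = 1283 + (4*√5 - 13383) = 1283 + (-13383 + 4*√5) = -12100 + 4*√5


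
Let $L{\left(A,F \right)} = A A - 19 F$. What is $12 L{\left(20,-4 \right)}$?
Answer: $5712$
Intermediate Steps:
$L{\left(A,F \right)} = A^{2} - 19 F$
$12 L{\left(20,-4 \right)} = 12 \left(20^{2} - -76\right) = 12 \left(400 + 76\right) = 12 \cdot 476 = 5712$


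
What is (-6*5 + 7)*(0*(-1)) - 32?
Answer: -32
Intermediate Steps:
(-6*5 + 7)*(0*(-1)) - 32 = (-30 + 7)*0 - 32 = -23*0 - 32 = 0 - 32 = -32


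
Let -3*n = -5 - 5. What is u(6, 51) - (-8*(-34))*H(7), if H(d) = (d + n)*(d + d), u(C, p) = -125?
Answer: -118423/3 ≈ -39474.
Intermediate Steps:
n = 10/3 (n = -(-5 - 5)/3 = -1/3*(-10) = 10/3 ≈ 3.3333)
H(d) = 2*d*(10/3 + d) (H(d) = (d + 10/3)*(d + d) = (10/3 + d)*(2*d) = 2*d*(10/3 + d))
u(6, 51) - (-8*(-34))*H(7) = -125 - (-8*(-34))*(2/3)*7*(10 + 3*7) = -125 - 272*(2/3)*7*(10 + 21) = -125 - 272*(2/3)*7*31 = -125 - 272*434/3 = -125 - 1*118048/3 = -125 - 118048/3 = -118423/3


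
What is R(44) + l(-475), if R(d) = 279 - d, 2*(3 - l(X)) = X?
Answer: 951/2 ≈ 475.50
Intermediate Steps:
l(X) = 3 - X/2
R(44) + l(-475) = (279 - 1*44) + (3 - 1/2*(-475)) = (279 - 44) + (3 + 475/2) = 235 + 481/2 = 951/2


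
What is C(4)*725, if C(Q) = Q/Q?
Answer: 725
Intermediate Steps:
C(Q) = 1
C(4)*725 = 1*725 = 725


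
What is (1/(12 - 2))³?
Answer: 1/1000 ≈ 0.0010000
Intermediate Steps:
(1/(12 - 2))³ = (1/10)³ = (⅒)³ = 1/1000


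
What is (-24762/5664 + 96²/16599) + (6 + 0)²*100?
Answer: 18783412477/5223152 ≈ 3596.2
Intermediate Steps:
(-24762/5664 + 96²/16599) + (6 + 0)²*100 = (-24762*1/5664 + 9216*(1/16599)) + 6²*100 = (-4127/944 + 3072/5533) + 36*100 = -19934723/5223152 + 3600 = 18783412477/5223152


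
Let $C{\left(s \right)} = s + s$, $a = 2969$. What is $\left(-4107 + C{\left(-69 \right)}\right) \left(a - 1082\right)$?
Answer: $-8010315$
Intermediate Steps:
$C{\left(s \right)} = 2 s$
$\left(-4107 + C{\left(-69 \right)}\right) \left(a - 1082\right) = \left(-4107 + 2 \left(-69\right)\right) \left(2969 - 1082\right) = \left(-4107 - 138\right) 1887 = \left(-4245\right) 1887 = -8010315$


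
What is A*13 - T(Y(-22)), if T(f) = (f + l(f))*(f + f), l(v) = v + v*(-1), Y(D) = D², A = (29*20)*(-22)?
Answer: -634392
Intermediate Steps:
A = -12760 (A = 580*(-22) = -12760)
l(v) = 0 (l(v) = v - v = 0)
T(f) = 2*f² (T(f) = (f + 0)*(f + f) = f*(2*f) = 2*f²)
A*13 - T(Y(-22)) = -12760*13 - 2*((-22)²)² = -165880 - 2*484² = -165880 - 2*234256 = -165880 - 1*468512 = -165880 - 468512 = -634392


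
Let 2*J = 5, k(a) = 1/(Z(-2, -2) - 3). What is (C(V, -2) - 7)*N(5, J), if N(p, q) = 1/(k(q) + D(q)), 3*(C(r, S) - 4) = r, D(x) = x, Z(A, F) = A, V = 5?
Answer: -40/69 ≈ -0.57971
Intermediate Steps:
k(a) = -⅕ (k(a) = 1/(-2 - 3) = 1/(-5) = -⅕)
C(r, S) = 4 + r/3
J = 5/2 (J = (½)*5 = 5/2 ≈ 2.5000)
N(p, q) = 1/(-⅕ + q)
(C(V, -2) - 7)*N(5, J) = ((4 + (⅓)*5) - 7)*(5/(-1 + 5*(5/2))) = ((4 + 5/3) - 7)*(5/(-1 + 25/2)) = (17/3 - 7)*(5/(23/2)) = -20*2/(3*23) = -4/3*10/23 = -40/69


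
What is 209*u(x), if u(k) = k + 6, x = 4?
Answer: 2090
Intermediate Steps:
u(k) = 6 + k
209*u(x) = 209*(6 + 4) = 209*10 = 2090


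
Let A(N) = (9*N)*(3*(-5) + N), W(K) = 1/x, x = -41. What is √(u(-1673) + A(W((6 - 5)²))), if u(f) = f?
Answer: 49*I*√1169/41 ≈ 40.862*I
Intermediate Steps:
W(K) = -1/41 (W(K) = 1/(-41) = -1/41)
A(N) = 9*N*(-15 + N) (A(N) = (9*N)*(-15 + N) = 9*N*(-15 + N))
√(u(-1673) + A(W((6 - 5)²))) = √(-1673 + 9*(-1/41)*(-15 - 1/41)) = √(-1673 + 9*(-1/41)*(-616/41)) = √(-1673 + 5544/1681) = √(-2806769/1681) = 49*I*√1169/41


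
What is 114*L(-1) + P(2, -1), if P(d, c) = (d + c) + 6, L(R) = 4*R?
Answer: -449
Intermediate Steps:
P(d, c) = 6 + c + d (P(d, c) = (c + d) + 6 = 6 + c + d)
114*L(-1) + P(2, -1) = 114*(4*(-1)) + (6 - 1 + 2) = 114*(-4) + 7 = -456 + 7 = -449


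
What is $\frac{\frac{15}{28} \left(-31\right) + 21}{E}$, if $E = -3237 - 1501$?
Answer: $- \frac{123}{132664} \approx -0.00092715$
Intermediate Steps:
$E = -4738$
$\frac{\frac{15}{28} \left(-31\right) + 21}{E} = \frac{\frac{15}{28} \left(-31\right) + 21}{-4738} = \left(15 \cdot \frac{1}{28} \left(-31\right) + 21\right) \left(- \frac{1}{4738}\right) = \left(\frac{15}{28} \left(-31\right) + 21\right) \left(- \frac{1}{4738}\right) = \left(- \frac{465}{28} + 21\right) \left(- \frac{1}{4738}\right) = \frac{123}{28} \left(- \frac{1}{4738}\right) = - \frac{123}{132664}$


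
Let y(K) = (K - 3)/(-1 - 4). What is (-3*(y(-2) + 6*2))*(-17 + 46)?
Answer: -1131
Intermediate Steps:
y(K) = 3/5 - K/5 (y(K) = (-3 + K)/(-5) = (-3 + K)*(-1/5) = 3/5 - K/5)
(-3*(y(-2) + 6*2))*(-17 + 46) = (-3*((3/5 - 1/5*(-2)) + 6*2))*(-17 + 46) = -3*((3/5 + 2/5) + 12)*29 = -3*(1 + 12)*29 = -3*13*29 = -39*29 = -1131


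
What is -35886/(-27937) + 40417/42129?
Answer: 2640971023/1176957873 ≈ 2.2439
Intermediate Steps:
-35886/(-27937) + 40417/42129 = -35886*(-1/27937) + 40417*(1/42129) = 35886/27937 + 40417/42129 = 2640971023/1176957873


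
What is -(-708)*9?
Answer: 6372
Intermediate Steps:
-(-708)*9 = -354*(-18) = 6372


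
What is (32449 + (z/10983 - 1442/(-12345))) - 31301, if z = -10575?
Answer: 51845674697/45195045 ≈ 1147.2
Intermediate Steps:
(32449 + (z/10983 - 1442/(-12345))) - 31301 = (32449 + (-10575/10983 - 1442/(-12345))) - 31301 = (32449 + (-10575*1/10983 - 1442*(-1/12345))) - 31301 = (32449 + (-3525/3661 + 1442/12345)) - 31301 = (32449 - 38236963/45195045) - 31301 = 1466495778242/45195045 - 31301 = 51845674697/45195045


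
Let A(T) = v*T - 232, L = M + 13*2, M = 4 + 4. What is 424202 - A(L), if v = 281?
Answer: 414880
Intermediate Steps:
M = 8
L = 34 (L = 8 + 13*2 = 8 + 26 = 34)
A(T) = -232 + 281*T (A(T) = 281*T - 232 = -232 + 281*T)
424202 - A(L) = 424202 - (-232 + 281*34) = 424202 - (-232 + 9554) = 424202 - 1*9322 = 424202 - 9322 = 414880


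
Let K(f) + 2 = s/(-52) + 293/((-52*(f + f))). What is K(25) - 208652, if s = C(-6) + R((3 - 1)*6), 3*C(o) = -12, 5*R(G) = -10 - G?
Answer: -542500273/2600 ≈ -2.0865e+5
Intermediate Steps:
R(G) = -2 - G/5 (R(G) = (-10 - G)/5 = -2 - G/5)
C(o) = -4 (C(o) = (1/3)*(-12) = -4)
s = -42/5 (s = -4 + (-2 - (3 - 1)*6/5) = -4 + (-2 - 2*6/5) = -4 + (-2 - 1/5*12) = -4 + (-2 - 12/5) = -4 - 22/5 = -42/5 ≈ -8.4000)
K(f) = -239/130 - 293/(104*f) (K(f) = -2 + (-42/5/(-52) + 293/((-52*(f + f)))) = -2 + (-42/5*(-1/52) + 293/((-104*f))) = -2 + (21/130 + 293/((-104*f))) = -2 + (21/130 + 293*(-1/(104*f))) = -2 + (21/130 - 293/(104*f)) = -239/130 - 293/(104*f))
K(25) - 208652 = (1/520)*(-1465 - 956*25)/25 - 208652 = (1/520)*(1/25)*(-1465 - 23900) - 208652 = (1/520)*(1/25)*(-25365) - 208652 = -5073/2600 - 208652 = -542500273/2600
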